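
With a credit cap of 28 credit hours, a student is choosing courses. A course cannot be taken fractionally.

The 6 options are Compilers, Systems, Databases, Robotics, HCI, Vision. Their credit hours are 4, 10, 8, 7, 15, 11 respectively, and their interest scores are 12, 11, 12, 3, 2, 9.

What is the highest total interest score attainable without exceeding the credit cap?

35

Compilers + Databases + Vision: credit hours 4 + 8 + 11 = 23 ≤ 28, interest score 12 + 12 + 9 = 33.
Compilers + Systems + Databases: credit hours 4 + 10 + 8 = 22 ≤ 28, interest score 12 + 11 + 12 = 35.
Best is Compilers, Systems, and Databases with total interest score 35.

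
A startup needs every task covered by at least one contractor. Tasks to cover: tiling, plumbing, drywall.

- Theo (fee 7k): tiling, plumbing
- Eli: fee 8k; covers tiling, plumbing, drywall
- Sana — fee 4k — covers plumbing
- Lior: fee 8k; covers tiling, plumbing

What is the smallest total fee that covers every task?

8

Eli alone covers tiling, plumbing, drywall — every task.
Total fee: 8.
No cover costs less than 8.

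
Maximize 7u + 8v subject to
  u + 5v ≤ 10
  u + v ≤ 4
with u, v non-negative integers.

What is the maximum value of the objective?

The continuous relaxation peaks at (2.5, 1.5) with value 29.50; rounding to a feasible lattice point costs some objective.
(u,v)=(3,1): 1·3+5·1=8≤10, 1·3+1·1=4≤4, objective 29.
(u,v)=(4,0): 1·4+5·0=4≤10, 1·4+1·0=4≤4, objective 28.
(u,v)=(2,1): 1·2+5·1=7≤10, 1·2+1·1=3≤4, objective 22.
No feasible integer point exceeds 29.

29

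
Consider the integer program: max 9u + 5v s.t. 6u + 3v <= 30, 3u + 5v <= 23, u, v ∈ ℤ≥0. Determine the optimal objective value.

46

(u,v)=(4,2): 6·4+3·2=30≤30, 3·4+5·2=22≤23, objective 46.
(u,v)=(4,1): 6·4+3·1=27≤30, 3·4+5·1=17≤23, objective 41.
(u,v)=(3,2): 6·3+3·2=24≤30, 3·3+5·2=19≤23, objective 37.
No feasible integer point exceeds 46.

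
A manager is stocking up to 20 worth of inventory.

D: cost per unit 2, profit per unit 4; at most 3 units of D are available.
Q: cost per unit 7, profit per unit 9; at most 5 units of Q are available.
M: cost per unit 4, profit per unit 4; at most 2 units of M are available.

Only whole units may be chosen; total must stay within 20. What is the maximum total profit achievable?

This is a bounded integer knapsack.
D has the best ratio (4/2); taking only D gives at most 3×4 = 12 (stopped by the supply cap of 3).
Mixing does better — 3×D and 2×Q: cost 20 ≤ 20, profit 3·4 + 2·9 = 30.

30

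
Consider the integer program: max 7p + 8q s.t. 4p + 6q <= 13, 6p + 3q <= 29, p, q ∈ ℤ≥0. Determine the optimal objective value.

(p,q)=(3,0): 4·3+6·0=12≤13, 6·3+3·0=18≤29, objective 21.
(p,q)=(2,0): 4·2+6·0=8≤13, 6·2+3·0=12≤29, objective 14.
Maximum is 21 at (p,q)=(3,0).

21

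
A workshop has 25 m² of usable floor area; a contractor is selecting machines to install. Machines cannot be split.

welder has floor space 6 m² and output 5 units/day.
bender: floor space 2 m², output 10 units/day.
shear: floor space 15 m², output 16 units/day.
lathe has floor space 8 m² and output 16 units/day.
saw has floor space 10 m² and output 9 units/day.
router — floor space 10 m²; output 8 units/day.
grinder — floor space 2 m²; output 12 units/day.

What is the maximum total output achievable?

47

Allowing fractional choices, the relaxed optimum would be about 51.9, but machines are indivisible.
bender + lathe + router + grinder: floor space 2 + 8 + 10 + 2 = 22 ≤ 25, output 10 + 16 + 8 + 12 = 46.
bender + lathe + saw + grinder: floor space 2 + 8 + 10 + 2 = 22 ≤ 25, output 10 + 16 + 9 + 12 = 47.
Best is bender, lathe, saw, and grinder with total output 47.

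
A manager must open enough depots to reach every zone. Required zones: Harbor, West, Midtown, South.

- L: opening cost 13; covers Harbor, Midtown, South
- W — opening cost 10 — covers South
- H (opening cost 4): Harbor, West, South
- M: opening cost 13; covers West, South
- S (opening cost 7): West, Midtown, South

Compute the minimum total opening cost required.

Choose H and S: together they cover Harbor, West, Midtown, South — every zone.
Total opening cost: 4 + 7 = 11.
No cover costs less than 11.

11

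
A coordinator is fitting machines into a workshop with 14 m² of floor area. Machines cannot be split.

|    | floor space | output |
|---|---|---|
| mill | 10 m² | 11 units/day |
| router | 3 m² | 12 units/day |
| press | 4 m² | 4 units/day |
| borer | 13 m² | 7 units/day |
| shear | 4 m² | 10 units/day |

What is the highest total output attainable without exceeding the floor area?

26

Allowing fractional choices, the relaxed optimum would be about 29.7, but machines are indivisible.
router + press + shear: floor space 3 + 4 + 4 = 11 ≤ 14, output 12 + 4 + 10 = 26.
router + shear: floor space 3 + 4 = 7 ≤ 14, output 12 + 10 = 22.
mill + router: floor space 10 + 3 = 13 ≤ 14, output 11 + 12 = 23.
Best is router, press, and shear with total output 26.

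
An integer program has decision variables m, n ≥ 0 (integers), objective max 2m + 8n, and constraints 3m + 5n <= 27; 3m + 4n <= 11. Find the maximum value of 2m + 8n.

(m,n)=(1,2): 3·1+5·2=13≤27, 3·1+4·2=11≤11, objective 18.
(m,n)=(0,2): 3·0+5·2=10≤27, 3·0+4·2=8≤11, objective 16.
Maximum is 18 at (m,n)=(1,2).

18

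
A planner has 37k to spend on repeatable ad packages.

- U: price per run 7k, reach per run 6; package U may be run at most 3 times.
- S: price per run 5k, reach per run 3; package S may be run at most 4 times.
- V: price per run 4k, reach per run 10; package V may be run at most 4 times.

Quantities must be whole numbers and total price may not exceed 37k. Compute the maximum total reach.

This is a bounded integer knapsack.
Take 3×U and 4×V: price 37 ≤ 37, reach 3·6 + 4·10 = 58.
V has the best ratio (10/4) and is taken to its limit of 4; remaining capacity is filled optimally with the others.

58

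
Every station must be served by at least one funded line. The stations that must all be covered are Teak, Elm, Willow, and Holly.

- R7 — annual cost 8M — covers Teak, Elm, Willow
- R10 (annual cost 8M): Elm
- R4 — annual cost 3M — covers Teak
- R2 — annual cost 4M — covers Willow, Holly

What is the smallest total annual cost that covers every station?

This is a weighted set-cover instance.
The greedy cost-per-new-station heuristic would pick R2, R4, and R7 for 15, but a cheaper cover exists.
Choose R7 and R2: together they cover Teak, Elm, Willow, Holly — every station.
Total annual cost: 8 + 4 = 12.
No cover costs less than 12.

12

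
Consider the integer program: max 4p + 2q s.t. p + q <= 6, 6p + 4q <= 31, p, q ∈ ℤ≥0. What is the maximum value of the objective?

(p,q)=(5,0) is feasible, giving 20.
(p,q)=(4,1) is feasible, giving 18.
The best lattice point is (5,0), giving 20.

20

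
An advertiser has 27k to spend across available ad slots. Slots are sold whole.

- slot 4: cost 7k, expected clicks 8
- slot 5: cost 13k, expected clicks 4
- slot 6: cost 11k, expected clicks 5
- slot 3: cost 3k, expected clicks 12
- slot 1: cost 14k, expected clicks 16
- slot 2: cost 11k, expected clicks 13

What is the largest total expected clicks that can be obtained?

36

Allowing fractional choices, the relaxed optimum would be about 39.9, but ad slots are indivisible.
slot 4 + slot 3 + slot 2: cost 7 + 3 + 11 = 21 ≤ 27, expected clicks 8 + 12 + 13 = 33.
slot 6 + slot 3 + slot 2: cost 11 + 3 + 11 = 25 ≤ 27, expected clicks 5 + 12 + 13 = 30.
slot 4 + slot 3 + slot 1: cost 7 + 3 + 14 = 24 ≤ 27, expected clicks 8 + 12 + 16 = 36.
Best is slot 4, slot 3, and slot 1 with total expected clicks 36.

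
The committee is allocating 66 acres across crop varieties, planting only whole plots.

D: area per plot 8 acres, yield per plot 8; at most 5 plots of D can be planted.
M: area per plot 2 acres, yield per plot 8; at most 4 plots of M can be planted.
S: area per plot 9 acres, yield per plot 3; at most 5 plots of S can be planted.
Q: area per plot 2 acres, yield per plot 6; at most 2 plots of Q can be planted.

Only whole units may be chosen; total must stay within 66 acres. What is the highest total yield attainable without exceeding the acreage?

87

This is a bounded integer knapsack.
M has the best ratio (8/2); taking only M gives at most 4×8 = 32 (stopped by the supply cap of 4).
Mixing does better — 5×D, 4×M, 1×S, and 2×Q: area 61 ≤ 66, yield 5·8 + 4·8 + 1·3 + 2·6 = 87.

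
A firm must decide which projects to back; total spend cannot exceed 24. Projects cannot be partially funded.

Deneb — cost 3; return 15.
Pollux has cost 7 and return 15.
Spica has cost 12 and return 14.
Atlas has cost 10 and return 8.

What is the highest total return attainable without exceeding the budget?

44

Deneb + Pollux + Atlas: cost 3 + 7 + 10 = 20 ≤ 24, return 15 + 15 + 8 = 38.
Deneb + Pollux + Spica: cost 3 + 7 + 12 = 22 ≤ 24, return 15 + 15 + 14 = 44.
Deneb + Pollux: cost 3 + 7 = 10 ≤ 24, return 15 + 15 = 30.
Best is Deneb, Pollux, and Spica with total return 44.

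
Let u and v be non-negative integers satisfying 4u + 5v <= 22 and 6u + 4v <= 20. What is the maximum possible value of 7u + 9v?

36

Relaxing integrality, the LP optimum is 39.60 at (u,v) = (0, 4.4), which is not an integer point.
(u,v)=(0,4): 4·0+5·4=20≤22, 6·0+4·4=16≤20, objective 36.
(u,v)=(1,3): 4·1+5·3=19≤22, 6·1+4·3=18≤20, objective 34.
(u,v)=(0,3): 4·0+5·3=15≤22, 6·0+4·3=12≤20, objective 27.
Maximum is 36 at (u,v)=(0,4).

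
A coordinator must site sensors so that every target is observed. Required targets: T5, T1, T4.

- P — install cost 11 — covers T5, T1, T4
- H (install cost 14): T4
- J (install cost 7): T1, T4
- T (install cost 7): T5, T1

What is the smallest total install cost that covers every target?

The greedy cost-per-new-target heuristic would pick J and T for 14, but a cheaper cover exists.
P alone covers T5, T1, T4 — every target.
Total install cost: 11.
No cover costs less than 11.

11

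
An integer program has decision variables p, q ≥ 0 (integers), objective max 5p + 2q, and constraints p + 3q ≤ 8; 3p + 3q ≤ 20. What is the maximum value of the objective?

30

Relaxing integrality, the LP optimum is 33.33 at (p,q) = (6.67, 0), which is not an integer point.
(p,q)=(6,0): 1·6+3·0=6≤8, 3·6+3·0=18≤20, objective 30.
(p,q)=(5,1): 1·5+3·1=8≤8, 3·5+3·1=18≤20, objective 27.
(p,q)=(5,0): 1·5+3·0=5≤8, 3·5+3·0=15≤20, objective 25.
Maximum is 30 at (p,q)=(6,0).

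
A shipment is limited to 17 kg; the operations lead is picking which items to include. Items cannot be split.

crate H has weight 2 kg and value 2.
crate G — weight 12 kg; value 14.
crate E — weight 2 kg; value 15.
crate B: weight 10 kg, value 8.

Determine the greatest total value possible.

31

Take crate H, crate G, and crate E: weight 2 + 12 + 2 = 16 ≤ 17, value 2 + 14 + 15 = 31.
No other feasible combination does better.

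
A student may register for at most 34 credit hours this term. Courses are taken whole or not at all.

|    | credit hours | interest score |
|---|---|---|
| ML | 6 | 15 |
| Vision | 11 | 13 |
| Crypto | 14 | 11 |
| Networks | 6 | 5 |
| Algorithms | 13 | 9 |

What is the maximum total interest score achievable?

This is an integer program with binary decision variables.
Allowing fractional choices, the relaxed optimum would be about 41.6, but courses are indivisible.
ML + Vision + Algorithms: credit hours 6 + 11 + 13 = 30 ≤ 34, interest score 15 + 13 + 9 = 37.
ML + Vision + Crypto: credit hours 6 + 11 + 14 = 31 ≤ 34, interest score 15 + 13 + 11 = 39.
Best is ML, Vision, and Crypto with total interest score 39.

39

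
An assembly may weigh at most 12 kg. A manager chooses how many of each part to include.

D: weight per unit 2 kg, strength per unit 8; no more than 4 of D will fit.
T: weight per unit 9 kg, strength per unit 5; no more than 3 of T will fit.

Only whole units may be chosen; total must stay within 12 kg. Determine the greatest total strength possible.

32

This is a bounded integer knapsack.
D has the best ratio (8/2); taking only D gives at most 4×8 = 32 (stopped by the supply cap of 4).
Optimal: 4×D: weight 8 ≤ 12, strength 4·8 = 32.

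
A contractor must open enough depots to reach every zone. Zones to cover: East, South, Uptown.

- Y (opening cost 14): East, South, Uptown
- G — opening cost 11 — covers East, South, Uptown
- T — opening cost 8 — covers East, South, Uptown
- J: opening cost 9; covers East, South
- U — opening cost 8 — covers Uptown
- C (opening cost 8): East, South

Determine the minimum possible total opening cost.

8

T alone covers East, South, Uptown — every zone.
Total opening cost: 8.
No cover costs less than 8.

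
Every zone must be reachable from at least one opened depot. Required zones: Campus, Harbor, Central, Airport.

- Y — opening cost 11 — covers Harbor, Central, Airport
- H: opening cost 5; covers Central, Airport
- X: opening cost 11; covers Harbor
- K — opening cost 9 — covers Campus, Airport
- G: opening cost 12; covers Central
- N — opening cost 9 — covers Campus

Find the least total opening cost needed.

This is an integer covering problem.
Choose Y and K: together they cover Campus, Harbor, Central, Airport — every zone.
Total opening cost: 11 + 9 = 20.

20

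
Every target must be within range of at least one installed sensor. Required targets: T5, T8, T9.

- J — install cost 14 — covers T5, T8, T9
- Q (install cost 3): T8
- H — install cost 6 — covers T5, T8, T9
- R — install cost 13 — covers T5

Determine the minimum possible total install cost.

This is a weighted set-cover instance.
H alone covers T5, T8, T9 — every target.
Total install cost: 6.

6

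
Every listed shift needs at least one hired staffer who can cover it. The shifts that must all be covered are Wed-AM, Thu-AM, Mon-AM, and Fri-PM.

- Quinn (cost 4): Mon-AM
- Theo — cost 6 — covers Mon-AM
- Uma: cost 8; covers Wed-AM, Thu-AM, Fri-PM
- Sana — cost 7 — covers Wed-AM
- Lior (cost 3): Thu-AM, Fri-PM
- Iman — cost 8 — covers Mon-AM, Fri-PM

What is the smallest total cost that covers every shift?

The greedy cost-per-new-shift heuristic would pick Lior, Quinn, and Sana for 14, but a cheaper cover exists.
Choose Quinn and Uma: together they cover Wed-AM, Thu-AM, Mon-AM, Fri-PM — every shift.
Total cost: 4 + 8 = 12.
No cover costs less than 12.

12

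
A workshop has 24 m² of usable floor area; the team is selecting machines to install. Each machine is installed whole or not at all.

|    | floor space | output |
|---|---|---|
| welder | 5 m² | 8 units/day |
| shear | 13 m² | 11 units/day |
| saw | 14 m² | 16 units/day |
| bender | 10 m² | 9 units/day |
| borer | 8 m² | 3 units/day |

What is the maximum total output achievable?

This is a 0-1 knapsack instance.
Allowing fractional choices, the relaxed optimum would be about 28.5, but machines are indivisible.
welder + saw: floor space 5 + 14 = 19 ≤ 24, output 8 + 16 = 24.
saw + bender: floor space 14 + 10 = 24 ≤ 24, output 16 + 9 = 25.
shear + bender: floor space 13 + 10 = 23 ≤ 24, output 11 + 9 = 20.
Best is saw and bender with total output 25.

25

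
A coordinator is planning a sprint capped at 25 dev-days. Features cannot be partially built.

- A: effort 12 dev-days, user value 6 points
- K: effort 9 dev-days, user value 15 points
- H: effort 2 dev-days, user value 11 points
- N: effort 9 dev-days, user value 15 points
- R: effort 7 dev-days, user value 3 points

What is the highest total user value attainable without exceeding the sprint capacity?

Take K, H, and N: effort 9 + 2 + 9 = 20 ≤ 25, user value 15 + 11 + 15 = 41.
No other feasible combination does better.

41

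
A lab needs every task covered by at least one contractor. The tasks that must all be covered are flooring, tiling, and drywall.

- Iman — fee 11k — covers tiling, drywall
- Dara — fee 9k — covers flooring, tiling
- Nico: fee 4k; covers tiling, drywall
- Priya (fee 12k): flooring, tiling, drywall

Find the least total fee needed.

12

Priya alone covers flooring, tiling, drywall — every task.
Total fee: 12.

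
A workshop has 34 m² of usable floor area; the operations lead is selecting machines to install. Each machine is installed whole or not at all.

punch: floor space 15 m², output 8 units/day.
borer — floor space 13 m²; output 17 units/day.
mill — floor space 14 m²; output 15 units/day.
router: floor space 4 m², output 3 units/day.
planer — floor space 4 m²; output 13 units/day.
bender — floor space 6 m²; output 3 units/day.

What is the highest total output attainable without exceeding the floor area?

45

Take borer, mill, and planer: floor space 13 + 14 + 4 = 31 ≤ 34, output 17 + 15 + 13 = 45.
No other feasible combination does better.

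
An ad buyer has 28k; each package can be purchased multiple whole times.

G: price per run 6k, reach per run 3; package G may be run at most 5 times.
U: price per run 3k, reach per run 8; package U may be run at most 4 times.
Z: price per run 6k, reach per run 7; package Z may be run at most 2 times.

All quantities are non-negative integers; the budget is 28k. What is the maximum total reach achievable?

46

4×U and 2×Z: price 24 ≤ 28, reach 4·8 + 2·7 = 46.
1×G, 4×U, and 1×Z: price 24 ≤ 28, reach 1·3 + 4·8 + 1·7 = 42.
Best is 46.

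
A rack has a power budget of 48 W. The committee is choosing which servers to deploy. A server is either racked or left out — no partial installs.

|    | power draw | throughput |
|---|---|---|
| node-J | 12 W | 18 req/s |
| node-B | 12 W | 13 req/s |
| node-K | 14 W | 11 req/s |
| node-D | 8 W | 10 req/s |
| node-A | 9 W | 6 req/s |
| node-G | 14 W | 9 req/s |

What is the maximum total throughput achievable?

This is a 0-1 knapsack instance.
Allowing fractional choices, the relaxed optimum would be about 53.3, but servers are indivisible.
node-J + node-B + node-K + node-D: power draw 12 + 12 + 14 + 8 = 46 ≤ 48, throughput 18 + 13 + 11 + 10 = 52.
node-J + node-B + node-D + node-G: power draw 12 + 12 + 8 + 14 = 46 ≤ 48, throughput 18 + 13 + 10 + 9 = 50.
node-J + node-B + node-K + node-A: power draw 12 + 12 + 14 + 9 = 47 ≤ 48, throughput 18 + 13 + 11 + 6 = 48.
Best is node-J, node-B, node-K, and node-D with total throughput 52.

52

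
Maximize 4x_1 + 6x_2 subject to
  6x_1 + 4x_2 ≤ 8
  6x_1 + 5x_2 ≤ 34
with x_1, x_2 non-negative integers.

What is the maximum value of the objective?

12

(x_1,x_2)=(0,2): 6·0+4·2=8≤8, 6·0+5·2=10≤34, objective 12.
(x_1,x_2)=(0,1): 6·0+4·1=4≤8, 6·0+5·1=5≤34, objective 6.
No feasible integer point exceeds 12.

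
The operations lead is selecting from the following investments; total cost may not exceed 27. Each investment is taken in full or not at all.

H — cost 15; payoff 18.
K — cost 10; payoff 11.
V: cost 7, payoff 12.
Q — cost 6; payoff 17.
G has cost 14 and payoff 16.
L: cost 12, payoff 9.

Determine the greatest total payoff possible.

Allowing fractional choices, the relaxed optimum would be about 45.8, but investments are indivisible.
V + Q + G: cost 7 + 6 + 14 = 27 ≤ 27, payoff 12 + 17 + 16 = 45.
K + V + Q: cost 10 + 7 + 6 = 23 ≤ 27, payoff 11 + 12 + 17 = 40.
Best is V, Q, and G with total payoff 45.

45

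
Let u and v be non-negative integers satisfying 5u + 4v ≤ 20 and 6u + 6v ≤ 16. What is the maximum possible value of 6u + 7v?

14

Relaxing integrality, the LP optimum is 18.67 at (u,v) = (0, 2.67), which is not an integer point.
(u,v)=(0,2): 5·0+4·2=8≤20, 6·0+6·2=12≤16, objective 14.
(u,v)=(1,1): 5·1+4·1=9≤20, 6·1+6·1=12≤16, objective 13.
(u,v)=(0,1): 5·0+4·1=4≤20, 6·0+6·1=6≤16, objective 7.
The best lattice point is (0,2), giving 14.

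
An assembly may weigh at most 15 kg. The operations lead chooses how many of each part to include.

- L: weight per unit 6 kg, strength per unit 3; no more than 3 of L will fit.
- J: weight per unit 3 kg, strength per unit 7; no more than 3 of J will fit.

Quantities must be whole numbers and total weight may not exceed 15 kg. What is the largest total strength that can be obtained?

24

J has the best ratio (7/3); taking only J gives at most 3×7 = 21 (stopped by the supply cap of 3).
Mixing does better — 1×L and 3×J: weight 15 ≤ 15, strength 1·3 + 3·7 = 24.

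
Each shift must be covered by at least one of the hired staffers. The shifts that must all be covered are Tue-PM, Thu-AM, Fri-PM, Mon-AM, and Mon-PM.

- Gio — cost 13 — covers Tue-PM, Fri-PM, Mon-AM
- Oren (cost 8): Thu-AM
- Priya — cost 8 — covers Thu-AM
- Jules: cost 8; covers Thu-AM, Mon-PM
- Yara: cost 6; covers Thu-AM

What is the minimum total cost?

Choose Gio and Jules: together they cover Tue-PM, Thu-AM, Fri-PM, Mon-AM, Mon-PM — every shift.
Total cost: 13 + 8 = 21.
No cover costs less than 21.

21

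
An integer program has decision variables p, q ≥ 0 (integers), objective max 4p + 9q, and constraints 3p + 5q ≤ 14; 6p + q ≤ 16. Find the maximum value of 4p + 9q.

22

(p,q)=(1,2) is feasible, giving 22.
(p,q)=(0,2) is feasible, giving 18.
(p,q)=(2,1) is feasible, giving 17.
(p,q)=(1,1) is feasible, giving 13.
No feasible integer point exceeds 22.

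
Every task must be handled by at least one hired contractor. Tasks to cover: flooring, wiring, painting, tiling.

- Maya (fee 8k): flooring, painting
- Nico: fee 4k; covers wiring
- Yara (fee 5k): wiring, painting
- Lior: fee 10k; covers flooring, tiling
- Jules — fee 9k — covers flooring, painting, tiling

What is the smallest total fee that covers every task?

This is an integer covering problem.
The greedy cost-per-new-task heuristic would pick Yara and Jules for 14, but a cheaper cover exists.
Choose Nico and Jules: together they cover flooring, wiring, painting, tiling — every task.
Total fee: 4 + 9 = 13.
No cover costs less than 13.

13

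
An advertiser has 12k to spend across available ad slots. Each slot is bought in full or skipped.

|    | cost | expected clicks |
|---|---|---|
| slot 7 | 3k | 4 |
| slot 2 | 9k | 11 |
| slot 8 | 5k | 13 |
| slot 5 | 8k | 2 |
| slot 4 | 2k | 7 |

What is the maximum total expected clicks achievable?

24

Take slot 7, slot 8, and slot 4: cost 3 + 5 + 2 = 10 ≤ 12, expected clicks 4 + 13 + 7 = 24.
No other feasible combination does better.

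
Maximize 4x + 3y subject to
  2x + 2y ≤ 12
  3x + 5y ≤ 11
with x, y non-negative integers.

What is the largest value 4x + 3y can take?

The continuous relaxation peaks at (3.67, 0) with value 14.67; rounding to a feasible lattice point costs some objective.
(x,y)=(3,0): 2·3+2·0=6≤12, 3·3+5·0=9≤11, objective 12.
(x,y)=(2,1): 2·2+2·1=6≤12, 3·2+5·1=11≤11, objective 11.
(x,y)=(2,0): 2·2+2·0=4≤12, 3·2+5·0=6≤11, objective 8.
No feasible integer point exceeds 12.

12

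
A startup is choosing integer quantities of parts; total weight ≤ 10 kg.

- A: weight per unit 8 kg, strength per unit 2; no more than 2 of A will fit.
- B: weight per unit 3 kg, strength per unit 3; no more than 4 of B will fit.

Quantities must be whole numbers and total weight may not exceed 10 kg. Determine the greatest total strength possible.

9

This is a bounded integer knapsack.
Take 3×B: weight 9 ≤ 10, strength 3·3 = 9.
No other integer combination yields more.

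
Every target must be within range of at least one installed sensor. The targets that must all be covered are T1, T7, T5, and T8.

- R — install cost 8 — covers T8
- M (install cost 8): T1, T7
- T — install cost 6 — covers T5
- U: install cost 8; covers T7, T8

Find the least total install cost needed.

22

Choose R, M, and T: together they cover T1, T7, T5, T8 — every target.
Total install cost: 8 + 8 + 6 = 22.
No cover costs less than 22.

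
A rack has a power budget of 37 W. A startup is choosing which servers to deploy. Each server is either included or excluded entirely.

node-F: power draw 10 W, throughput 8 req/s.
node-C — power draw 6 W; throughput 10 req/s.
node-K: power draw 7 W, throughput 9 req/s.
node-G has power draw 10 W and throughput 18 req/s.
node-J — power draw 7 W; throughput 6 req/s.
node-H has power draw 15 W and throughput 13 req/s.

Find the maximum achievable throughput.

45

Allowing fractional choices, the relaxed optimum would be about 49.1, but servers are indivisible.
node-F + node-C + node-G + node-J: power draw 10 + 6 + 10 + 7 = 33 ≤ 37, throughput 8 + 10 + 18 + 6 = 42.
node-C + node-K + node-G + node-J: power draw 6 + 7 + 10 + 7 = 30 ≤ 37, throughput 10 + 9 + 18 + 6 = 43.
node-F + node-C + node-K + node-G: power draw 10 + 6 + 7 + 10 = 33 ≤ 37, throughput 8 + 10 + 9 + 18 = 45.
Best is node-F, node-C, node-K, and node-G with total throughput 45.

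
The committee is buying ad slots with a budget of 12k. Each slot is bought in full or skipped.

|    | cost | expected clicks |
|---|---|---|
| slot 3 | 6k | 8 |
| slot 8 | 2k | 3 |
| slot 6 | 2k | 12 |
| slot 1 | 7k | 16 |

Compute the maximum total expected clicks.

31

Treat it as a binary knapsack problem.
slot 6 + slot 1: cost 2 + 7 = 9 ≤ 12, expected clicks 12 + 16 = 28.
slot 8 + slot 6 + slot 1: cost 2 + 2 + 7 = 11 ≤ 12, expected clicks 3 + 12 + 16 = 31.
Best is slot 8, slot 6, and slot 1 with total expected clicks 31.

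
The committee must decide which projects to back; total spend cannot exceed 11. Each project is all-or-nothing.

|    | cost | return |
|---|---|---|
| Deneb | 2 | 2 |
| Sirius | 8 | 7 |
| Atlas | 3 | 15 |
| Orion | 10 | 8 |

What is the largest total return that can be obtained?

22

Allowing fractional choices, the relaxed optimum would be about 22.2, but projects are indivisible.
Deneb + Atlas: cost 2 + 3 = 5 ≤ 11, return 2 + 15 = 17.
Sirius + Atlas: cost 8 + 3 = 11 ≤ 11, return 7 + 15 = 22.
Atlas: cost 3 ≤ 11, return 15.
Best is Sirius and Atlas with total return 22.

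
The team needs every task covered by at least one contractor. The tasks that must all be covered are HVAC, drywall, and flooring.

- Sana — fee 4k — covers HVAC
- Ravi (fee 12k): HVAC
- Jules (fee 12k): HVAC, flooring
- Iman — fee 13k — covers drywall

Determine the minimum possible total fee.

Choose Jules and Iman: together they cover HVAC, drywall, flooring — every task.
Total fee: 12 + 13 = 25.

25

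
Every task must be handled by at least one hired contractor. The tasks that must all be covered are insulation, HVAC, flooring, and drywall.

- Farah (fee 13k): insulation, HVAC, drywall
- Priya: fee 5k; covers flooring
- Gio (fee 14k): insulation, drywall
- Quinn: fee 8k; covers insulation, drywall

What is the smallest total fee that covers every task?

Choose Farah and Priya: together they cover insulation, HVAC, flooring, drywall — every task.
Total fee: 13 + 5 = 18.

18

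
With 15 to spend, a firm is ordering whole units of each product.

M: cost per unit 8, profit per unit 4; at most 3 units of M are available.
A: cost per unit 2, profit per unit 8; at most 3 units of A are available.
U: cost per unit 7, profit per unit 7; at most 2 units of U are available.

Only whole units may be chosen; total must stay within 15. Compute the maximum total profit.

3×A and 1×U: cost 13 ≤ 15, profit 3·8 + 1·7 = 31.
1×M and 3×A: cost 14 ≤ 15, profit 1·4 + 3·8 = 28.
Best is 31.

31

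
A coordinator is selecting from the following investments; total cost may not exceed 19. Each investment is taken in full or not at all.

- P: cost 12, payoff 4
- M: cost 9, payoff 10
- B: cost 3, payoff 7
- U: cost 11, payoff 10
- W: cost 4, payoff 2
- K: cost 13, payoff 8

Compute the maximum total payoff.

Treat it as a binary knapsack problem.
Take M, B, and W: cost 9 + 3 + 4 = 16 ≤ 19, payoff 10 + 7 + 2 = 19.
No feasible combination exceeds this.

19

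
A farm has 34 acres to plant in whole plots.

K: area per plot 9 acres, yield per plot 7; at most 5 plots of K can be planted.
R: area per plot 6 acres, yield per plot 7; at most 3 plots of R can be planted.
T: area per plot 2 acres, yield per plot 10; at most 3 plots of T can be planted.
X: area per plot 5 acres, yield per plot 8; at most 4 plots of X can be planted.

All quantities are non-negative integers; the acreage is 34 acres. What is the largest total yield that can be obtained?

This is a bounded integer knapsack.
T has the best ratio (10/2); taking only T gives at most 3×10 = 30 (stopped by the supply cap of 3).
Mixing does better — 1×R, 3×T, and 4×X: area 32 ≤ 34, yield 1·7 + 3·10 + 4·8 = 69.

69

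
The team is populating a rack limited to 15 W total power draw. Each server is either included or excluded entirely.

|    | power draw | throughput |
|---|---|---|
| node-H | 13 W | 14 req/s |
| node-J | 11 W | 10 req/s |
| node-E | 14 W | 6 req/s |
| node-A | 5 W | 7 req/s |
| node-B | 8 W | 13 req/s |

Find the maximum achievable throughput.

20

Allowing fractional choices, the relaxed optimum would be about 22.2, but servers are indivisible.
node-A + node-B: power draw 5 + 8 = 13 ≤ 15, throughput 7 + 13 = 20.
node-H: power draw 13 ≤ 15, throughput 14.
Best is node-A and node-B with total throughput 20.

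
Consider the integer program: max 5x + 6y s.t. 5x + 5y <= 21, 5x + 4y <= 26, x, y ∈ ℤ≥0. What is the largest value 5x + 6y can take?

24

Relaxing integrality, the LP optimum is 25.20 at (x,y) = (0, 4.2), which is not an integer point.
(x,y)=(0,4): 5·0+5·4=20≤21, 5·0+4·4=16≤26, objective 24.
(x,y)=(1,3): 5·1+5·3=20≤21, 5·1+4·3=17≤26, objective 23.
(x,y)=(0,3): 5·0+5·3=15≤21, 5·0+4·3=12≤26, objective 18.
No feasible integer point exceeds 24.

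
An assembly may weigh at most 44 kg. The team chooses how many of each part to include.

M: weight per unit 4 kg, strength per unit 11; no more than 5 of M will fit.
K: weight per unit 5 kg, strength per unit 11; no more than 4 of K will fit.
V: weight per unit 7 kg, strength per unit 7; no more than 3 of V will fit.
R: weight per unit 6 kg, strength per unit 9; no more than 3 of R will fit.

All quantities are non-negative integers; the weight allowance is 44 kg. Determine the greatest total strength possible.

This is a bounded integer knapsack.
4×M, 4×K, and 1×R: weight 42 ≤ 44, strength 4·11 + 4·11 + 1·9 = 97.
5×M and 4×K: weight 40 ≤ 44, strength 5·11 + 4·11 = 99.
Best is 99.

99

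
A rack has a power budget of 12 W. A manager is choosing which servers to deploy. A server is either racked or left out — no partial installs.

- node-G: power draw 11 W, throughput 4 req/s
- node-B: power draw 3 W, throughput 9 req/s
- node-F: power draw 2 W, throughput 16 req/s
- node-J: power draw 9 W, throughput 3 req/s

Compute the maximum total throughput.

25

node-F + node-J: power draw 2 + 9 = 11 ≤ 12, throughput 16 + 3 = 19.
node-B + node-F: power draw 3 + 2 = 5 ≤ 12, throughput 9 + 16 = 25.
node-F: power draw 2 ≤ 12, throughput 16.
Best is node-B and node-F with total throughput 25.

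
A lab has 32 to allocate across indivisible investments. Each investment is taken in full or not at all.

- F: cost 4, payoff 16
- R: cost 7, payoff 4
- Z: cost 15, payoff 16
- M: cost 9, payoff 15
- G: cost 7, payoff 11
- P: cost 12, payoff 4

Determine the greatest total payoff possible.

This is an integer program with binary decision variables.
F + Z + M: cost 4 + 15 + 9 = 28 ≤ 32, payoff 16 + 16 + 15 = 47.
F + R + M + G: cost 4 + 7 + 9 + 7 = 27 ≤ 32, payoff 16 + 4 + 15 + 11 = 46.
Best is F, Z, and M with total payoff 47.

47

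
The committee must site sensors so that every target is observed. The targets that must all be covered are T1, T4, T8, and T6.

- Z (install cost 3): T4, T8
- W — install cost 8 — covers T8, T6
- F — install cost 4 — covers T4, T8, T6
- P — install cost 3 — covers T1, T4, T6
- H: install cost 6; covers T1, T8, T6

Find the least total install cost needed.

Choose Z and P: together they cover T1, T4, T8, T6 — every target.
Total install cost: 3 + 3 = 6.
No cover costs less than 6.

6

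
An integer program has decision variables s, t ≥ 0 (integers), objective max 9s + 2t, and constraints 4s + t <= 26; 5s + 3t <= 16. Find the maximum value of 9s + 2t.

27

(s,t)=(3,0) is feasible, giving 27.
(s,t)=(2,1) is feasible, giving 20.
No feasible integer point exceeds 27.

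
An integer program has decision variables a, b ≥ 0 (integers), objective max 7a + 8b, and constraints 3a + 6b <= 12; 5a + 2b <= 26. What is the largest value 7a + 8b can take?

28

(a,b)=(4,0): 3·4+6·0=12≤12, 5·4+2·0=20≤26, objective 28.
(a,b)=(3,0): 3·3+6·0=9≤12, 5·3+2·0=15≤26, objective 21.
The best lattice point is (4,0), giving 28.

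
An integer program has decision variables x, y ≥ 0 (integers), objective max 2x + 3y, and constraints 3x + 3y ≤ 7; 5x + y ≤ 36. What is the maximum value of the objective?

Relaxing integrality, the LP optimum is 7.00 at (x,y) = (0, 2.33), which is not an integer point.
(x,y)=(0,2): 3·0+3·2=6≤7, 5·0+1·2=2≤36, objective 6.
(x,y)=(1,1): 3·1+3·1=6≤7, 5·1+1·1=6≤36, objective 5.
(x,y)=(0,1): 3·0+3·1=3≤7, 5·0+1·1=1≤36, objective 3.
No feasible integer point exceeds 6.

6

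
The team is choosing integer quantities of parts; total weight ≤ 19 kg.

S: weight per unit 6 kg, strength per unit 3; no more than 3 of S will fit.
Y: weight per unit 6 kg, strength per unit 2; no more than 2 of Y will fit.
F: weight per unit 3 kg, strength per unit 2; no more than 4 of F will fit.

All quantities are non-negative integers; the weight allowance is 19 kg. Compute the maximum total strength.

This is a bounded integer knapsack.
1×S and 4×F: weight 18 ≤ 19, strength 1·3 + 4·2 = 11.
1×Y and 4×F: weight 18 ≤ 19, strength 1·2 + 4·2 = 10.
Best is 11.

11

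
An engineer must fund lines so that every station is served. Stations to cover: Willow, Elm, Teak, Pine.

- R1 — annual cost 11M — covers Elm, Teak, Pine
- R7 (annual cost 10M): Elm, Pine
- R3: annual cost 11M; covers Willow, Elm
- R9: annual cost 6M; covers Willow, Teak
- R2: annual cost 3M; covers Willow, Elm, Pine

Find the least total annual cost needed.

Choose R9 and R2: together they cover Willow, Elm, Teak, Pine — every station.
Total annual cost: 6 + 3 = 9.
No cover costs less than 9.

9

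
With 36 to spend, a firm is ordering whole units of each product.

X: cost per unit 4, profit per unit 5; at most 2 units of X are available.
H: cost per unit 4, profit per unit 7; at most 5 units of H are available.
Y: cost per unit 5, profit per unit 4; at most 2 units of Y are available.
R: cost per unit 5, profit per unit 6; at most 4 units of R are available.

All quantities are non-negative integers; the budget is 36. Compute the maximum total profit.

53

H has the best ratio (7/4); taking only H gives at most 5×7 = 35 (stopped by the supply cap of 5).
Mixing does better — 5×H and 3×R: cost 35 ≤ 36, profit 5·7 + 3·6 = 53.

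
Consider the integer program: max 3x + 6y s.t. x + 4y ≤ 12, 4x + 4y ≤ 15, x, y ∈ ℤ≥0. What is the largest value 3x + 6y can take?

The continuous relaxation peaks at (1, 2.75) with value 19.50; rounding to a feasible lattice point costs some objective.
(x,y)=(0,3): 1·0+4·3=12≤12, 4·0+4·3=12≤15, objective 18.
(x,y)=(1,2): 1·1+4·2=9≤12, 4·1+4·2=12≤15, objective 15.
(x,y)=(2,1): 1·2+4·1=6≤12, 4·2+4·1=12≤15, objective 12.
The best lattice point is (0,3), giving 18.

18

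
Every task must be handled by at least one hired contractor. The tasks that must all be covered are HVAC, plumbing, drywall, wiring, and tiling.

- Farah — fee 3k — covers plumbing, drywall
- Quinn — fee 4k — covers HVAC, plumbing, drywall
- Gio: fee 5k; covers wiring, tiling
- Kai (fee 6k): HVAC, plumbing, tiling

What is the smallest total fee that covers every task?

9

Choose Quinn and Gio: together they cover HVAC, plumbing, drywall, wiring, tiling — every task.
Total fee: 4 + 5 = 9.
No cover costs less than 9.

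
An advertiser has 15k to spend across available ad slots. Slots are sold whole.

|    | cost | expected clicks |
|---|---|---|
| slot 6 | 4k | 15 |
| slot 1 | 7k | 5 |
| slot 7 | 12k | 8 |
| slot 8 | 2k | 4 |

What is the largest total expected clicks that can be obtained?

24

Take slot 6, slot 1, and slot 8: cost 4 + 7 + 2 = 13 ≤ 15, expected clicks 15 + 5 + 4 = 24.
No other feasible combination does better.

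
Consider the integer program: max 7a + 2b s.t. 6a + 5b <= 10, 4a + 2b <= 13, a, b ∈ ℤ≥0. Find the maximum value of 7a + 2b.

7

Relaxing integrality, the LP optimum is 11.67 at (a,b) = (1.67, 0), which is not an integer point.
(a,b)=(1,0): 6·1+5·0=6≤10, 4·1+2·0=4≤13, objective 7.
(a,b)=(0,1): 6·0+5·1=5≤10, 4·0+2·1=2≤13, objective 2.
(a,b)=(0,0): 6·0+5·0=0≤10, 4·0+2·0=0≤13, objective 0.
Maximum is 7 at (a,b)=(1,0).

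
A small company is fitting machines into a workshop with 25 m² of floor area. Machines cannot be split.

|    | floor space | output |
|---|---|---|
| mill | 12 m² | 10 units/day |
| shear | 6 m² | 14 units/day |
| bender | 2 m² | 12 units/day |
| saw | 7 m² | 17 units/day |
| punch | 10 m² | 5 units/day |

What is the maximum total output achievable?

48

Take shear, bender, saw, and punch: floor space 6 + 2 + 7 + 10 = 25 ≤ 25, output 14 + 12 + 17 + 5 = 48.
No other feasible combination does better.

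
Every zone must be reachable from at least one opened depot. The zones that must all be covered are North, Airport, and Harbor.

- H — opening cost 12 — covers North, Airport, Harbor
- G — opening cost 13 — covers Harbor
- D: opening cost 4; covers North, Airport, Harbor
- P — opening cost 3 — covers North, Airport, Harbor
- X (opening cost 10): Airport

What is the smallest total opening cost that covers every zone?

P alone covers North, Airport, Harbor — every zone.
Total opening cost: 3.
No cover costs less than 3.

3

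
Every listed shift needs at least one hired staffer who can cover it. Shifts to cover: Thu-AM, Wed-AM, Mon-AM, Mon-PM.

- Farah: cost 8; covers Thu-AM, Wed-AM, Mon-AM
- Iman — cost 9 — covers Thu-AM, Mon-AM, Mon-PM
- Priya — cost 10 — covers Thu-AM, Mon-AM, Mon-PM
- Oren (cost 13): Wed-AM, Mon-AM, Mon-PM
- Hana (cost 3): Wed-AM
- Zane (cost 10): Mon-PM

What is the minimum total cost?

Choose Iman and Hana: together they cover Thu-AM, Wed-AM, Mon-AM, Mon-PM — every shift.
Total cost: 9 + 3 = 12.

12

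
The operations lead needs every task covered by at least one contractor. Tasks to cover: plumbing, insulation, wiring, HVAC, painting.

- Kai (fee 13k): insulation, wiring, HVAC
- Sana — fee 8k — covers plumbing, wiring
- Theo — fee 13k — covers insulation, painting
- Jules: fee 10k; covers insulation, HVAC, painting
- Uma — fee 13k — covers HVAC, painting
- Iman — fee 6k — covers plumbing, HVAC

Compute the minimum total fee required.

Choose Sana and Jules: together they cover plumbing, insulation, wiring, HVAC, painting — every task.
Total fee: 8 + 10 = 18.

18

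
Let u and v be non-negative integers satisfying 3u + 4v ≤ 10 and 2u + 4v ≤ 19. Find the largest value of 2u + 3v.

7

The continuous relaxation peaks at (0, 2.5) with value 7.50; rounding to a feasible lattice point costs some objective.
(u,v)=(2,1): 3·2+4·1=10≤10, 2·2+4·1=8≤19, objective 7.
(u,v)=(3,0): 3·3+4·0=9≤10, 2·3+4·0=6≤19, objective 6.
(u,v)=(0,2): 3·0+4·2=8≤10, 2·0+4·2=8≤19, objective 6.
(u,v)=(1,1): 3·1+4·1=7≤10, 2·1+4·1=6≤19, objective 5.
The best lattice point is (2,1), giving 7.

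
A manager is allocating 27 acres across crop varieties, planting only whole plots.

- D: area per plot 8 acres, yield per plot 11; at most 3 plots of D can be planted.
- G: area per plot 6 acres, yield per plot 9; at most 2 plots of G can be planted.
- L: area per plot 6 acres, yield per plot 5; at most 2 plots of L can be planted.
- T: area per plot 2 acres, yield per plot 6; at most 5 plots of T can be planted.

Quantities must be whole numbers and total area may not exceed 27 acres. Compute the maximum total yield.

2×D and 5×T: area 26 ≤ 27, yield 2·11 + 5·6 = 52.
1×D, 1×G, and 5×T: area 24 ≤ 27, yield 1·11 + 1·9 + 5·6 = 50.
Best is 52.

52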